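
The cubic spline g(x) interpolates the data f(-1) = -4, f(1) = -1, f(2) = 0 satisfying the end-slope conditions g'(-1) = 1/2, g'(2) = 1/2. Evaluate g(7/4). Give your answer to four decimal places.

-0.1563

Write M_i for g''(x_i). With h_i = 2, 1 and divided differences Δ_i = 3/2, 1, the continuity of g' gives the tridiagonal system
  2·M_0 + 6·M_1 + 1·M_2 = 6(Δ_1 - Δ_0) = -3
Clamped end conditions give two more equations: 2h_0·M_0 + h_0·M_1 = 6(Δ_0 - g'(-1)) = 6 and h_1·M_1 + 2h_1·M_2 = 6(g'(2) - Δ_1) = -3.
Forward elimination and back-substitution give M_0 = 2, M_1 = -1, M_2 = -1.
On [1, 2], g(x) = -1 + 3/2·(x - 1) - 1/2·(x - 1)² + 0·(x - 1)³.
With (x - 1) = 3/4: g(7/4) = -5/32.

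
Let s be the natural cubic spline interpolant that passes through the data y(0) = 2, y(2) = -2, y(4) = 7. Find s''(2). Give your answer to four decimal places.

Let m_i = s''(x_i). Step sizes h_i = 2, 2; slopes of the chords Δ_i = (y_(i+1) - y_i)/h_i = -2, 9/2.
  2·m_0 + 8·m_1 + 2·m_2 = 6(Δ_1 - Δ_0) = 39
Natural end conditions: m_0 = m_2 = 0.
Hence m_0 = 0, m_1 = 39/8, m_2 = 0.

4.8750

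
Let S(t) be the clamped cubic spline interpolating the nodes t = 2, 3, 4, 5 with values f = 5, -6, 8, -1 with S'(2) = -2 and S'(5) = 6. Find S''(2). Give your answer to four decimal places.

Write M_i for S''(x_i). With h_i = 1, 1, 1 and divided differences Δ_i = -11, 14, -9, the continuity of S' gives the tridiagonal system
  1·M_0 + 4·M_1 + 1·M_2 = 6(Δ_1 - Δ_0) = 150
  1·M_1 + 4·M_2 + 1·M_3 = 6(Δ_2 - Δ_1) = -138
Clamped end conditions give two more equations: 2h_0·M_0 + h_0·M_1 = 6(Δ_0 - S'(2)) = -54 and h_2·M_2 + 2h_2·M_3 = 6(S'(5) - Δ_2) = 90.
Hence M_0 = -188/3, M_1 = 214/3, M_2 = -218/3, M_3 = 244/3.

-62.6667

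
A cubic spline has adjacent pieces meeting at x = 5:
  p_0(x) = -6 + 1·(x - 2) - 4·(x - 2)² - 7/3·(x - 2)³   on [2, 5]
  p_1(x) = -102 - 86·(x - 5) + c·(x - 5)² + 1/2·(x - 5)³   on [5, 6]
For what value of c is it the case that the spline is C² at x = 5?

-25

p_0''(x) = -8 - 14·(x - 2), so p_0''(5) = -50. On the right, p_1''(5) = 2c, so c = -25.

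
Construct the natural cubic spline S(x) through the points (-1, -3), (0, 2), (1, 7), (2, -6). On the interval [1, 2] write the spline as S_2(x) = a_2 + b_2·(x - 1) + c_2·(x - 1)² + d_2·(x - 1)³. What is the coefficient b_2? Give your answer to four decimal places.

Let M_i = S''(x_i). Step sizes h_i = 1, 1, 1; slopes of the chords Δ_i = (y_(i+1) - y_i)/h_i = 5, 5, -13.
  1·M_0 + 4·M_1 + 1·M_2 = 6(Δ_1 - Δ_0) = 0
  1·M_1 + 4·M_2 + 1·M_3 = 6(Δ_2 - Δ_1) = -108
Natural end conditions: M_0 = M_3 = 0.
Solving: M_0 = 0, M_1 = 36/5, M_2 = -144/5, M_3 = 0.
On [1, 2], with S_2(x) = a_2 + b_2·(x - 1) + c_2·(x - 1)² + d_2·(x - 1)³: c_2 = M_2/2 = -72/5, d_2 = (M_3 - M_2)/(6h_2) = 24/5, b_2 = Δ_2 - h_2(2M_2 + M_3)/6 = -17/5.

-3.4000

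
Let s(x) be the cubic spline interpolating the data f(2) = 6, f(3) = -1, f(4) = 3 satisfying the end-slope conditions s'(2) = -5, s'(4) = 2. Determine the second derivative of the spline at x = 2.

-19

Let M_i = s''(x_i). Step sizes h_i = 1, 1; slopes of the chords Δ_i = (y_(i+1) - y_i)/h_i = -7, 4.
  1·M_0 + 4·M_1 + 1·M_2 = 6(Δ_1 - Δ_0) = 66
Clamped end conditions give two more equations: 2h_0·M_0 + h_0·M_1 = 6(Δ_0 - s'(2)) = -12 and h_1·M_1 + 2h_1·M_2 = 6(s'(4) - Δ_1) = -12.
Forward elimination and back-substitution give M_0 = -19, M_1 = 26, M_2 = -19.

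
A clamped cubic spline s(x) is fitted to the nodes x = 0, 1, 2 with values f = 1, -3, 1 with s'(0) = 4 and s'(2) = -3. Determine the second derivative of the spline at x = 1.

31

Put σ_i = s'' at the i-th knot. Here h = (1, 1) and Δ = (-4, 4), so the interior equations h_(i-1)·σ_(i-1) + 2(h_(i-1)+h_i)·σ_i + h_i·σ_(i+1) = 6(Δ_i − Δ_(i-1)) read
  1·σ_0 + 4·σ_1 + 1·σ_2 = 6(Δ_1 - Δ_0) = 48
Clamped end conditions give two more equations: 2h_0·σ_0 + h_0·σ_1 = 6(Δ_0 - s'(0)) = -48 and h_1·σ_1 + 2h_1·σ_2 = 6(s'(2) - Δ_1) = -42.
Forward elimination and back-substitution give σ_0 = -79/2, σ_1 = 31, σ_2 = -73/2.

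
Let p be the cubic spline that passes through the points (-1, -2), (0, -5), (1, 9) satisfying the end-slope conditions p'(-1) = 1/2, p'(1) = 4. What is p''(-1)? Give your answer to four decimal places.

-34.2500

With σ_i denoting the second derivative at x_i, h_i = 1, 1, and Δ_i = (y_(i+1) − y_i)/h_i = -3, 14:
  1·σ_0 + 4·σ_1 + 1·σ_2 = 6(Δ_1 - Δ_0) = 102
Clamped end conditions give two more equations: 2h_0·σ_0 + h_0·σ_1 = 6(Δ_0 - p'(-1)) = -21 and h_1·σ_1 + 2h_1·σ_2 = 6(p'(1) - Δ_1) = -60.
Hence σ_0 = -137/4, σ_1 = 95/2, σ_2 = -215/4.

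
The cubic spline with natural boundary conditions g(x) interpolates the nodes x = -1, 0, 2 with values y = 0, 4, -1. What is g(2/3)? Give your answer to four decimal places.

3.9383

Let m_i = g''(x_i). Step sizes h_i = 1, 2; slopes of the chords Δ_i = (y_(i+1) - y_i)/h_i = 4, -5/2.
  1·m_0 + 6·m_1 + 2·m_2 = 6(Δ_1 - Δ_0) = -39
Natural end conditions: m_0 = m_2 = 0.
Hence m_0 = 0, m_1 = -13/2, m_2 = 0.
On [0, 2], g(x) = 4 + 11/6·x - 13/4·x² + 13/24·x³.
With x = 2/3: g(2/3) = 319/81.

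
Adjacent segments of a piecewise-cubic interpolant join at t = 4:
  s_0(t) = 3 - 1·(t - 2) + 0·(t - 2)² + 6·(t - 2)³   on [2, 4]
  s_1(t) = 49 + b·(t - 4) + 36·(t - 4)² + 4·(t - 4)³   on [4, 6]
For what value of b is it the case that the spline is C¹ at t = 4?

71

s_0'(t) = -1 + 0·(t - 2) + 18·(t - 2)², so s_0'(4) = 71. On the right, s_1'(4) = b, so b = 71.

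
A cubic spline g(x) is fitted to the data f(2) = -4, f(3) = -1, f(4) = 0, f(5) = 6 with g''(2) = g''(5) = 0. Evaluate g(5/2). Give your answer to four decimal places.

Write M_i for g''(x_i). With h_i = 1, 1, 1 and divided differences Δ_i = 3, 1, 6, the continuity of g' gives the tridiagonal system
  1·M_0 + 4·M_1 + 1·M_2 = 6(Δ_1 - Δ_0) = -12
  1·M_1 + 4·M_2 + 1·M_3 = 6(Δ_2 - Δ_1) = 30
Natural end conditions: M_0 = M_3 = 0.
Forward elimination and back-substitution give M_0 = 0, M_1 = -26/5, M_2 = 44/5, M_3 = 0.
On [2, 3], g(x) = -4 + 58/15·(x - 2) + 0·(x - 2)² - 13/15·(x - 2)³.
With (x - 2) = 1/2: g(5/2) = -87/40.

-2.1750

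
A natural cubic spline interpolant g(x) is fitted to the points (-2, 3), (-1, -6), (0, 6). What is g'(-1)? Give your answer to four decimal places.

Let σ_i = g''(x_i). Step sizes h_i = 1, 1; slopes of the chords Δ_i = (y_(i+1) - y_i)/h_i = -9, 12.
  1·σ_0 + 4·σ_1 + 1·σ_2 = 6(Δ_1 - Δ_0) = 126
Natural end conditions: σ_0 = σ_2 = 0.
Solving: σ_0 = 0, σ_1 = 63/2, σ_2 = 0.
On [-1, 0], g'(x) = b_1 + 2c_1·(x + 1) + 3d_1·(x + 1)² with b_1 = Δ_1 - h_1(2σ_1 + σ_2)/6 = 3/2, c_1 = σ_1/2 = 63/4, d_1 = (σ_2 - σ_1)/(6h_1) = -21/4. So g'(-1) = 3/2.

1.5000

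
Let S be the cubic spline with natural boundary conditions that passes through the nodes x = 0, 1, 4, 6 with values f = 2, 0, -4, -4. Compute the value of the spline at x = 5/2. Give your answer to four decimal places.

With M_i denoting the second derivative at x_i, h_i = 1, 3, 2, and Δ_i = (y_(i+1) − y_i)/h_i = -2, -4/3, 0:
  1·M_0 + 8·M_1 + 3·M_2 = 6(Δ_1 - Δ_0) = 4
  3·M_1 + 10·M_2 + 2·M_3 = 6(Δ_2 - Δ_1) = 8
Natural end conditions: M_0 = M_3 = 0.
Forward elimination and back-substitution give M_0 = 0, M_1 = 16/71, M_2 = 52/71, M_3 = 0.
On [1, 4], S(x) = 0 - 410/213·(x - 1) + 8/71·(x - 1)² + 2/71·(x - 1)³.
With (x - 1) = 3/2: S(5/2) = -721/284.

-2.5387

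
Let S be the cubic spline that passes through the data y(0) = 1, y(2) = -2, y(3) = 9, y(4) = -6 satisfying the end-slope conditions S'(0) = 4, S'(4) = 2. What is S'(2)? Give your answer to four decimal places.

Put M_i = S'' at the i-th knot. Here h = (2, 1, 1) and Δ = (-3/2, 11, -15), so the interior equations h_(i-1)·M_(i-1) + 2(h_(i-1)+h_i)·M_i + h_i·M_(i+1) = 6(Δ_i − Δ_(i-1)) read
  2·M_0 + 6·M_1 + 1·M_2 = 6(Δ_1 - Δ_0) = 75
  1·M_1 + 4·M_2 + 1·M_3 = 6(Δ_2 - Δ_1) = -156
Clamped end conditions give two more equations: 2h_0·M_0 + h_0·M_1 = 6(Δ_0 - S'(0)) = -33 and h_2·M_2 + 2h_2·M_3 = 6(S'(4) - Δ_2) = 102.
Solving: M_0 = -533/22, M_1 = 703/22, M_2 = -751/11, M_3 = 1873/22.
On [2, 3], S'(t) = b_1 + 2c_1·(t - 2) + 3d_1·(t - 2)² with b_1 = Δ_1 - h_1(2M_1 + M_2)/6 = 129/11, c_1 = M_1/2 = 703/44, d_1 = (M_2 - M_1)/(6h_1) = -735/44. So S'(2) = 129/11.

11.7273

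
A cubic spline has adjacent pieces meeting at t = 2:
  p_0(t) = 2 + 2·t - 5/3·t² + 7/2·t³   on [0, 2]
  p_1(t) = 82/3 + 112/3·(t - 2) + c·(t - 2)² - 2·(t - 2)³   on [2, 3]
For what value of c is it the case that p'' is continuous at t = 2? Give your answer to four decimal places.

p_0''(t) = -10/3 + 21·t, so p_0''(2) = 116/3. On the right, p_1''(2) = 2c, so c = 58/3.

19.3333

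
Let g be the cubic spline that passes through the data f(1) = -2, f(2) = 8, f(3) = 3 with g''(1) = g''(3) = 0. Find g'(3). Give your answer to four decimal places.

Put M_i = g'' at the i-th knot. Here h = (1, 1) and Δ = (10, -5), so the interior equations h_(i-1)·M_(i-1) + 2(h_(i-1)+h_i)·M_i + h_i·M_(i+1) = 6(Δ_i − Δ_(i-1)) read
  1·M_0 + 4·M_1 + 1·M_2 = 6(Δ_1 - Δ_0) = -90
Natural end conditions: M_0 = M_2 = 0.
Hence M_0 = 0, M_1 = -45/2, M_2 = 0.
On [2, 3], g'(x) = b_1 + 2c_1·(x - 2) + 3d_1·(x - 2)² with b_1 = Δ_1 - h_1(2M_1 + M_2)/6 = 5/2, c_1 = M_1/2 = -45/4, d_1 = (M_2 - M_1)/(6h_1) = 15/4. So g'(3) = -35/4.

-8.7500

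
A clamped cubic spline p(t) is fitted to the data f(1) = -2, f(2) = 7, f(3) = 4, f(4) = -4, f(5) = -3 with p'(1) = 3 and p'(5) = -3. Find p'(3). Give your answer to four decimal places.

With σ_i denoting the second derivative at x_i, h_i = 1, 1, 1, 1, and Δ_i = (y_(i+1) − y_i)/h_i = 9, -3, -8, 1:
  1·σ_0 + 4·σ_1 + 1·σ_2 = 6(Δ_1 - Δ_0) = -72
  1·σ_1 + 4·σ_2 + 1·σ_3 = 6(Δ_2 - Δ_1) = -30
  1·σ_2 + 4·σ_3 + 1·σ_4 = 6(Δ_3 - Δ_2) = 54
Clamped end conditions give two more equations: 2h_0·σ_0 + h_0·σ_1 = 6(Δ_0 - p'(1)) = 36 and h_3·σ_3 + 2h_3·σ_4 = 6(p'(5) - Δ_3) = -24.
Hence σ_0 = 837/28, σ_1 = -333/14, σ_2 = -27/4, σ_3 = 291/14, σ_4 = -627/28.
On [3, 4], p'(t) = b_2 + 2c_2·(t - 3) + 3d_2·(t - 3)² with b_2 = Δ_2 - h_2(2σ_2 + σ_3)/6 = -129/14, c_2 = σ_2/2 = -27/8, d_2 = (σ_3 - σ_2)/(6h_2) = 257/56. So p'(3) = -129/14.

-9.2143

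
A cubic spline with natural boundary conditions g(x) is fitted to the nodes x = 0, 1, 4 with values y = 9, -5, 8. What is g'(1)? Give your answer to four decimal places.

With M_i denoting the second derivative at x_i, h_i = 1, 3, and Δ_i = (y_(i+1) − y_i)/h_i = -14, 13/3:
  1·M_0 + 8·M_1 + 3·M_2 = 6(Δ_1 - Δ_0) = 110
Natural end conditions: M_0 = M_2 = 0.
Hence M_0 = 0, M_1 = 55/4, M_2 = 0.
On [1, 4], g'(x) = b_1 + 2c_1·(x - 1) + 3d_1·(x - 1)² with b_1 = Δ_1 - h_1(2M_1 + M_2)/6 = -113/12, c_1 = M_1/2 = 55/8, d_1 = (M_2 - M_1)/(6h_1) = -55/72. So g'(1) = -113/12.

-9.4167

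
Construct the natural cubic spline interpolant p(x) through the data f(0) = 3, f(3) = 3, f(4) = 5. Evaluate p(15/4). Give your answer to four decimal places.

4.4414

Put M_i = p'' at the i-th knot. Here h = (3, 1) and Δ = (0, 2), so the interior equations h_(i-1)·M_(i-1) + 2(h_(i-1)+h_i)·M_i + h_i·M_(i+1) = 6(Δ_i − Δ_(i-1)) read
  3·M_0 + 8·M_1 + 1·M_2 = 6(Δ_1 - Δ_0) = 12
Natural end conditions: M_0 = M_2 = 0.
Solving: M_0 = 0, M_1 = 3/2, M_2 = 0.
On [3, 4], p(x) = 3 + 3/2·(x - 3) + 3/4·(x - 3)² - 1/4·(x - 3)³.
With (x - 3) = 3/4: p(15/4) = 1137/256.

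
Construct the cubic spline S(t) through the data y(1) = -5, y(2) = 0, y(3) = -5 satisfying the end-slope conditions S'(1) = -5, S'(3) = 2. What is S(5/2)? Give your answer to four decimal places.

With M_i denoting the second derivative at x_i, h_i = 1, 1, and Δ_i = (y_(i+1) − y_i)/h_i = 5, -5:
  1·M_0 + 4·M_1 + 1·M_2 = 6(Δ_1 - Δ_0) = -60
Clamped end conditions give two more equations: 2h_0·M_0 + h_0·M_1 = 6(Δ_0 - S'(1)) = 60 and h_1·M_1 + 2h_1·M_2 = 6(S'(3) - Δ_1) = 42.
Hence M_0 = 97/2, M_1 = -37, M_2 = 79/2.
On [2, 3], S(t) = 0 + 3/4·(t - 2) - 37/2·(t - 2)² + 51/4·(t - 2)³.
With (t - 2) = 1/2: S(5/2) = -85/32.

-2.6563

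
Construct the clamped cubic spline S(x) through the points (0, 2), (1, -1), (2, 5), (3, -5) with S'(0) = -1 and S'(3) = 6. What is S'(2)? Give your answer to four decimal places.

-5.4667

Put σ_i = S'' at the i-th knot. Here h = (1, 1, 1) and Δ = (-3, 6, -10), so the interior equations h_(i-1)·σ_(i-1) + 2(h_(i-1)+h_i)·σ_i + h_i·σ_(i+1) = 6(Δ_i − Δ_(i-1)) read
  1·σ_0 + 4·σ_1 + 1·σ_2 = 6(Δ_1 - Δ_0) = 54
  1·σ_1 + 4·σ_2 + 1·σ_3 = 6(Δ_2 - Δ_1) = -96
Clamped end conditions give two more equations: 2h_0·σ_0 + h_0·σ_1 = 6(Δ_0 - S'(0)) = -12 and h_2·σ_2 + 2h_2·σ_3 = 6(S'(3) - Δ_2) = 96.
Forward elimination and back-substitution give σ_0 = -326/15, σ_1 = 472/15, σ_2 = -752/15, σ_3 = 1096/15.
On [2, 3], S'(x) = b_2 + 2c_2·(x - 2) + 3d_2·(x - 2)² with b_2 = Δ_2 - h_2(2σ_2 + σ_3)/6 = -82/15, c_2 = σ_2/2 = -376/15, d_2 = (σ_3 - σ_2)/(6h_2) = 308/15. So S'(2) = -82/15.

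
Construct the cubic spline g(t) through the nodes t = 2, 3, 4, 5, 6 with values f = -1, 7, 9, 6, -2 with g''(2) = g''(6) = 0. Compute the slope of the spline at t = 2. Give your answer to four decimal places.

With M_i denoting the second derivative at x_i, h_i = 1, 1, 1, 1, and Δ_i = (y_(i+1) − y_i)/h_i = 8, 2, -3, -8:
  1·M_0 + 4·M_1 + 1·M_2 = 6(Δ_1 - Δ_0) = -36
  1·M_1 + 4·M_2 + 1·M_3 = 6(Δ_2 - Δ_1) = -30
  1·M_2 + 4·M_3 + 1·M_4 = 6(Δ_3 - Δ_2) = -30
Natural end conditions: M_0 = M_4 = 0.
Hence M_0 = 0, M_1 = -225/28, M_2 = -27/7, M_3 = -183/28, M_4 = 0.
On [2, 3], g'(t) = b_0 + 2c_0·(t - 2) + 3d_0·(t - 2)² with b_0 = Δ_0 - h_0(2M_0 + M_1)/6 = 523/56, c_0 = M_0/2 = 0, d_0 = (M_1 - M_0)/(6h_0) = -75/56. So g'(2) = 523/56.

9.3393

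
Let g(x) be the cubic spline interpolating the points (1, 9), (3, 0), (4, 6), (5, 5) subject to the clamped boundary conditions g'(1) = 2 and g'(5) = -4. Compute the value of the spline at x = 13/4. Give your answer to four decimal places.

With M_i denoting the second derivative at x_i, h_i = 2, 1, 1, and Δ_i = (y_(i+1) − y_i)/h_i = -9/2, 6, -1:
  2·M_0 + 6·M_1 + 1·M_2 = 6(Δ_1 - Δ_0) = 63
  1·M_1 + 4·M_2 + 1·M_3 = 6(Δ_2 - Δ_1) = -42
Clamped end conditions give two more equations: 2h_0·M_0 + h_0·M_1 = 6(Δ_0 - g'(1)) = -39 and h_2·M_2 + 2h_2·M_3 = 6(g'(5) - Δ_2) = -18.
Solving the tridiagonal system: M_0 = -39/2, M_1 = 39/2, M_2 = -15, M_3 = -3/2.
On [3, 4], g(x) = 0 + 2·(x - 3) + 39/4·(x - 3)² - 23/4·(x - 3)³.
With (x - 3) = 1/4: g(13/4) = 261/256.

1.0195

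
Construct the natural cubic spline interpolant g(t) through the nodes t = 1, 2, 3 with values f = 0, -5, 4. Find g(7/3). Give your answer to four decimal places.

Put σ_i = g'' at the i-th knot. Here h = (1, 1) and Δ = (-5, 9), so the interior equations h_(i-1)·σ_(i-1) + 2(h_(i-1)+h_i)·σ_i + h_i·σ_(i+1) = 6(Δ_i − Δ_(i-1)) read
  1·σ_0 + 4·σ_1 + 1·σ_2 = 6(Δ_1 - Δ_0) = 84
Natural end conditions: σ_0 = σ_2 = 0.
Hence σ_0 = 0, σ_1 = 21, σ_2 = 0.
On [2, 3], g(t) = -5 + 2·(t - 2) + 21/2·(t - 2)² - 7/2·(t - 2)³.
With (t - 2) = 1/3: g(7/3) = -89/27.

-3.2963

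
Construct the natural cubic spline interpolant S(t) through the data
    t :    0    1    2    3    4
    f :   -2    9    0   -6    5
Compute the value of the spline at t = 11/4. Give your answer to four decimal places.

With σ_i denoting the second derivative at x_i, h_i = 1, 1, 1, 1, and Δ_i = (y_(i+1) − y_i)/h_i = 11, -9, -6, 11:
  1·σ_0 + 4·σ_1 + 1·σ_2 = 6(Δ_1 - Δ_0) = -120
  1·σ_1 + 4·σ_2 + 1·σ_3 = 6(Δ_2 - Δ_1) = 18
  1·σ_2 + 4·σ_3 + 1·σ_4 = 6(Δ_3 - Δ_2) = 102
Natural end conditions: σ_0 = σ_4 = 0.
Hence σ_0 = 0, σ_1 = -885/28, σ_2 = 45/7, σ_3 = 669/28, σ_4 = 0.
On [2, 3], S(t) = 0 - 97/8·(t - 2) + 45/14·(t - 2)² + 163/56·(t - 2)³.
With (t - 2) = 3/4: S(11/4) = -21711/3584.

-6.0578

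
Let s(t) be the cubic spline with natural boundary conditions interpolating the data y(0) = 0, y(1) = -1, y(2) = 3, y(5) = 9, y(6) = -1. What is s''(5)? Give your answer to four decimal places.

-9.4245

Write M_i for s''(x_i). With h_i = 1, 1, 3, 1 and divided differences Δ_i = -1, 4, 2, -10, the continuity of s' gives the tridiagonal system
  1·M_0 + 4·M_1 + 1·M_2 = 6(Δ_1 - Δ_0) = 30
  1·M_1 + 8·M_2 + 3·M_3 = 6(Δ_2 - Δ_1) = -12
  3·M_2 + 8·M_3 + 1·M_4 = 6(Δ_3 - Δ_2) = -72
Natural end conditions: M_0 = M_4 = 0.
Forward elimination and back-substitution give M_0 = 0, M_1 = 765/106, M_2 = 60/53, M_3 = -999/106, M_4 = 0.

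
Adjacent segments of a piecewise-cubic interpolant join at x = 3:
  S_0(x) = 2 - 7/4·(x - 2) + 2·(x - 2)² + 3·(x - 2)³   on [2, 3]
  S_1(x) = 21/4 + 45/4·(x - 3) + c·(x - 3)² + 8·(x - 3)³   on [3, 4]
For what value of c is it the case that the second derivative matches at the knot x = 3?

S_0''(x) = 4 + 18·(x - 2), so S_0''(3) = 22. On the right, S_1''(3) = 2c, so c = 11.

11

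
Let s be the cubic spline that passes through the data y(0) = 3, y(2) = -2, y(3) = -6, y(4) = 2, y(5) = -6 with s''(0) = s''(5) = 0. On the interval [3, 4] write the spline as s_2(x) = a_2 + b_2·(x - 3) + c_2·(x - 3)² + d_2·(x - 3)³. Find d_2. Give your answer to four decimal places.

Let m_i = s''(x_i). Step sizes h_i = 2, 1, 1, 1; slopes of the chords Δ_i = (y_(i+1) - y_i)/h_i = -5/2, -4, 8, -8.
  2·m_0 + 6·m_1 + 1·m_2 = 6(Δ_1 - Δ_0) = -9
  1·m_1 + 4·m_2 + 1·m_3 = 6(Δ_2 - Δ_1) = 72
  1·m_2 + 4·m_3 + 1·m_4 = 6(Δ_3 - Δ_2) = -96
Natural end conditions: m_0 = m_4 = 0.
Solving the tridiagonal system: m_0 = 0, m_1 = -519/86, m_2 = 1170/43, m_3 = -2649/86, m_4 = 0.
On [3, 4], with s_2(x) = a_2 + b_2·(x - 3) + c_2·(x - 3)² + d_2·(x - 3)³: c_2 = m_2/2 = 585/43, d_2 = (m_3 - m_2)/(6h_2) = -1663/172, b_2 = Δ_2 - h_2(2m_2 + m_3)/6 = 699/172.

-9.6686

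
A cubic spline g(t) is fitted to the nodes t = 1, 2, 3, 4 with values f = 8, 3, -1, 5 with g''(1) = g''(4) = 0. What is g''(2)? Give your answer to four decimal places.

Put m_i = g'' at the i-th knot. Here h = (1, 1, 1) and Δ = (-5, -4, 6), so the interior equations h_(i-1)·m_(i-1) + 2(h_(i-1)+h_i)·m_i + h_i·m_(i+1) = 6(Δ_i − Δ_(i-1)) read
  1·m_0 + 4·m_1 + 1·m_2 = 6(Δ_1 - Δ_0) = 6
  1·m_1 + 4·m_2 + 1·m_3 = 6(Δ_2 - Δ_1) = 60
Natural end conditions: m_0 = m_3 = 0.
Forward elimination and back-substitution give m_0 = 0, m_1 = -12/5, m_2 = 78/5, m_3 = 0.

-2.4000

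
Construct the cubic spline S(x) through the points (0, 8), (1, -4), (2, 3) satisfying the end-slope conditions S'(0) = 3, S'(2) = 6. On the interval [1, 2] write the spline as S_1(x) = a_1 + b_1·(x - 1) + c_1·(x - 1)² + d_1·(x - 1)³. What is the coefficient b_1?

Write σ_i for S''(x_i). With h_i = 1, 1 and divided differences Δ_i = -12, 7, the continuity of S' gives the tridiagonal system
  1·σ_0 + 4·σ_1 + 1·σ_2 = 6(Δ_1 - Δ_0) = 114
Clamped end conditions give two more equations: 2h_0·σ_0 + h_0·σ_1 = 6(Δ_0 - S'(0)) = -90 and h_1·σ_1 + 2h_1·σ_2 = 6(S'(2) - Δ_1) = -6.
Solving: σ_0 = -72, σ_1 = 54, σ_2 = -30.
On [1, 2], with S_1(x) = a_1 + b_1·(x - 1) + c_1·(x - 1)² + d_1·(x - 1)³: c_1 = σ_1/2 = 27, d_1 = (σ_2 - σ_1)/(6h_1) = -14, b_1 = Δ_1 - h_1(2σ_1 + σ_2)/6 = -6.

-6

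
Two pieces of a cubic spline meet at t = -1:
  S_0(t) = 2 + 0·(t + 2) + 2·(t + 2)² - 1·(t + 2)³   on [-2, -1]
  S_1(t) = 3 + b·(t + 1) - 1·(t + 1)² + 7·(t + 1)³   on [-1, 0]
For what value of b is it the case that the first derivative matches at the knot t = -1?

1

S_0'(t) = 0 + 4·(t + 2) - 3·(t + 2)², so S_0'(-1) = 1. On the right, S_1'(-1) = b, so b = 1.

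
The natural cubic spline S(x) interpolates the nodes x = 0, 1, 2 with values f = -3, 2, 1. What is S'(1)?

Write M_i for S''(x_i). With h_i = 1, 1 and divided differences Δ_i = 5, -1, the continuity of S' gives the tridiagonal system
  1·M_0 + 4·M_1 + 1·M_2 = 6(Δ_1 - Δ_0) = -36
Natural end conditions: M_0 = M_2 = 0.
Solving: M_0 = 0, M_1 = -9, M_2 = 0.
On [1, 2], S'(x) = b_1 + 2c_1·(x - 1) + 3d_1·(x - 1)² with b_1 = Δ_1 - h_1(2M_1 + M_2)/6 = 2, c_1 = M_1/2 = -9/2, d_1 = (M_2 - M_1)/(6h_1) = 3/2. So S'(1) = 2.

2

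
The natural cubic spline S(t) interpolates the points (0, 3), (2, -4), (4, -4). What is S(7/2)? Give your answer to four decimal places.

-4.4102

Write m_i for S''(x_i). With h_i = 2, 2 and divided differences Δ_i = -7/2, 0, the continuity of S' gives the tridiagonal system
  2·m_0 + 8·m_1 + 2·m_2 = 6(Δ_1 - Δ_0) = 21
Natural end conditions: m_0 = m_2 = 0.
Hence m_0 = 0, m_1 = 21/8, m_2 = 0.
On [2, 4], S(t) = -4 - 7/4·(t - 2) + 21/16·(t - 2)² - 7/32·(t - 2)³.
With (t - 2) = 3/2: S(7/2) = -1129/256.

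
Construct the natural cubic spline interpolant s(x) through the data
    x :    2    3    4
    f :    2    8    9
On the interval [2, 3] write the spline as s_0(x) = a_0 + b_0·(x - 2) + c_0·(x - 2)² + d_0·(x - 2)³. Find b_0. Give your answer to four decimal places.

Let σ_i = s''(x_i). Step sizes h_i = 1, 1; slopes of the chords Δ_i = (y_(i+1) - y_i)/h_i = 6, 1.
  1·σ_0 + 4·σ_1 + 1·σ_2 = 6(Δ_1 - Δ_0) = -30
Natural end conditions: σ_0 = σ_2 = 0.
Solving the tridiagonal system: σ_0 = 0, σ_1 = -15/2, σ_2 = 0.
On [2, 3], with s_0(x) = a_0 + b_0·(x - 2) + c_0·(x - 2)² + d_0·(x - 2)³: c_0 = σ_0/2 = 0, d_0 = (σ_1 - σ_0)/(6h_0) = -5/4, b_0 = Δ_0 - h_0(2σ_0 + σ_1)/6 = 29/4.

7.2500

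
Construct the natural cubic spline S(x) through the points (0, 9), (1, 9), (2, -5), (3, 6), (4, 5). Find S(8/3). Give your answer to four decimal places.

Put m_i = S'' at the i-th knot. Here h = (1, 1, 1, 1) and Δ = (0, -14, 11, -1), so the interior equations h_(i-1)·m_(i-1) + 2(h_(i-1)+h_i)·m_i + h_i·m_(i+1) = 6(Δ_i − Δ_(i-1)) read
  1·m_0 + 4·m_1 + 1·m_2 = 6(Δ_1 - Δ_0) = -84
  1·m_1 + 4·m_2 + 1·m_3 = 6(Δ_2 - Δ_1) = 150
  1·m_2 + 4·m_3 + 1·m_4 = 6(Δ_3 - Δ_2) = -72
Natural end conditions: m_0 = m_4 = 0.
Solving the tridiagonal system: m_0 = 0, m_1 = -69/2, m_2 = 54, m_3 = -63/2, m_4 = 0.
On [2, 3], S(x) = -5 - 7/4·(x - 2) + 27·(x - 2)² - 57/4·(x - 2)³.
With (x - 2) = 2/3: S(8/3) = 29/18.

1.6111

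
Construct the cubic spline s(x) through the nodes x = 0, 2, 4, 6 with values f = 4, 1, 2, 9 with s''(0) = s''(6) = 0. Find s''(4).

2

Put m_i = s'' at the i-th knot. Here h = (2, 2, 2) and Δ = (-3/2, 1/2, 7/2), so the interior equations h_(i-1)·m_(i-1) + 2(h_(i-1)+h_i)·m_i + h_i·m_(i+1) = 6(Δ_i − Δ_(i-1)) read
  2·m_0 + 8·m_1 + 2·m_2 = 6(Δ_1 - Δ_0) = 12
  2·m_1 + 8·m_2 + 2·m_3 = 6(Δ_2 - Δ_1) = 18
Natural end conditions: m_0 = m_3 = 0.
Solving: m_0 = 0, m_1 = 1, m_2 = 2, m_3 = 0.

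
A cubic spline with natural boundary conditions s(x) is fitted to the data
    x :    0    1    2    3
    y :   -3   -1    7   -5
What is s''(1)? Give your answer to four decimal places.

Put M_i = s'' at the i-th knot. Here h = (1, 1, 1) and Δ = (2, 8, -12), so the interior equations h_(i-1)·M_(i-1) + 2(h_(i-1)+h_i)·M_i + h_i·M_(i+1) = 6(Δ_i − Δ_(i-1)) read
  1·M_0 + 4·M_1 + 1·M_2 = 6(Δ_1 - Δ_0) = 36
  1·M_1 + 4·M_2 + 1·M_3 = 6(Δ_2 - Δ_1) = -120
Natural end conditions: M_0 = M_3 = 0.
Solving the tridiagonal system: M_0 = 0, M_1 = 88/5, M_2 = -172/5, M_3 = 0.

17.6000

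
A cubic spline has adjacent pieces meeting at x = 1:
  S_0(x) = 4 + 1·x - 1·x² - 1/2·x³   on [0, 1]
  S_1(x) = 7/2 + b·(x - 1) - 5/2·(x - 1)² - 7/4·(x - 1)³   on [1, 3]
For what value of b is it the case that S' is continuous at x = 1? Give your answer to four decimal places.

-2.5000

S_0'(x) = 1 - 2·x - 3/2·x², so S_0'(1) = -5/2. On the right, S_1'(1) = b, so b = -5/2.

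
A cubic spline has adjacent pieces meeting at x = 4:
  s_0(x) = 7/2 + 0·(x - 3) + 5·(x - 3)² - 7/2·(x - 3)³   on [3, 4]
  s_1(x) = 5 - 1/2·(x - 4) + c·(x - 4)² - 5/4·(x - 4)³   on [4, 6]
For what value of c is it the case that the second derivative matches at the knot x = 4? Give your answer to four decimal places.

-5.5000

s_0''(x) = 10 - 21·(x - 3), so s_0''(4) = -11. On the right, s_1''(4) = 2c, so c = -11/2.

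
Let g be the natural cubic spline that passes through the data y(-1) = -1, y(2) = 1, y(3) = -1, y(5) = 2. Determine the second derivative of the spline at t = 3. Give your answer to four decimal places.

3.9149

With m_i denoting the second derivative at x_i, h_i = 3, 1, 2, and Δ_i = (y_(i+1) − y_i)/h_i = 2/3, -2, 3/2:
  3·m_0 + 8·m_1 + 1·m_2 = 6(Δ_1 - Δ_0) = -16
  1·m_1 + 6·m_2 + 2·m_3 = 6(Δ_2 - Δ_1) = 21
Natural end conditions: m_0 = m_3 = 0.
Hence m_0 = 0, m_1 = -117/47, m_2 = 184/47, m_3 = 0.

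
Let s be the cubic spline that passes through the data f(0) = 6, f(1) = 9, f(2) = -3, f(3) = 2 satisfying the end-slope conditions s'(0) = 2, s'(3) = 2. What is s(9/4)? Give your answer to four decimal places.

Let M_i = s''(x_i). Step sizes h_i = 1, 1, 1; slopes of the chords Δ_i = (y_(i+1) - y_i)/h_i = 3, -12, 5.
  1·M_0 + 4·M_1 + 1·M_2 = 6(Δ_1 - Δ_0) = -90
  1·M_1 + 4·M_2 + 1·M_3 = 6(Δ_2 - Δ_1) = 102
Clamped end conditions give two more equations: 2h_0·M_0 + h_0·M_1 = 6(Δ_0 - s'(0)) = 6 and h_2·M_2 + 2h_2·M_3 = 6(s'(3) - Δ_2) = -18.
Solving: M_0 = 112/5, M_1 = -194/5, M_2 = 214/5, M_3 = -152/5.
On [2, 3], s(x) = -3 - 21/5·(x - 2) + 107/5·(x - 2)² - 61/5·(x - 2)³.
With (x - 2) = 1/4: s(9/4) = -929/320.

-2.9031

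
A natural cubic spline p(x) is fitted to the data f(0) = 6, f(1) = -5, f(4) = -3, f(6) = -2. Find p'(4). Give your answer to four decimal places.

2.5469

Let σ_i = p''(x_i). Step sizes h_i = 1, 3, 2; slopes of the chords Δ_i = (y_(i+1) - y_i)/h_i = -11, 2/3, 1/2.
  1·σ_0 + 8·σ_1 + 3·σ_2 = 6(Δ_1 - Δ_0) = 70
  3·σ_1 + 10·σ_2 + 2·σ_3 = 6(Δ_2 - Δ_1) = -1
Natural end conditions: σ_0 = σ_3 = 0.
Solving: σ_0 = 0, σ_1 = 703/71, σ_2 = -218/71, σ_3 = 0.
On [4, 6], p'(x) = b_2 + 2c_2·(x - 4) + 3d_2·(x - 4)² with b_2 = Δ_2 - h_2(2σ_2 + σ_3)/6 = 1085/426, c_2 = σ_2/2 = -109/71, d_2 = (σ_3 - σ_2)/(6h_2) = 109/426. So p'(4) = 1085/426.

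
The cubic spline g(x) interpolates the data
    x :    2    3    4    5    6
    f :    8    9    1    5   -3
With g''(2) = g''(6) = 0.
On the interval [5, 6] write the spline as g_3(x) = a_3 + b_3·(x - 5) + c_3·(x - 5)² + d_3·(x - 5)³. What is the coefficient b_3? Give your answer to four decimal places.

0.4643

Write m_i for g''(x_i). With h_i = 1, 1, 1, 1 and divided differences Δ_i = 1, -8, 4, -8, the continuity of g' gives the tridiagonal system
  1·m_0 + 4·m_1 + 1·m_2 = 6(Δ_1 - Δ_0) = -54
  1·m_1 + 4·m_2 + 1·m_3 = 6(Δ_2 - Δ_1) = 72
  1·m_2 + 4·m_3 + 1·m_4 = 6(Δ_3 - Δ_2) = -72
Natural end conditions: m_0 = m_4 = 0.
Forward elimination and back-substitution give m_0 = 0, m_1 = -585/28, m_2 = 207/7, m_3 = -711/28, m_4 = 0.
On [5, 6], with g_3(x) = a_3 + b_3·(x - 5) + c_3·(x - 5)² + d_3·(x - 5)³: c_3 = m_3/2 = -711/56, d_3 = (m_4 - m_3)/(6h_3) = 237/56, b_3 = Δ_3 - h_3(2m_3 + m_4)/6 = 13/28.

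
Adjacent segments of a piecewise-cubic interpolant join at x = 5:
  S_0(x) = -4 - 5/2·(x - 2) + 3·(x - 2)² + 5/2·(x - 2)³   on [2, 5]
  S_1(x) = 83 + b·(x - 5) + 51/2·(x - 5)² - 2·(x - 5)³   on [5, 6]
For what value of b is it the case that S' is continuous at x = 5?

83

S_0'(x) = -5/2 + 6·(x - 2) + 15/2·(x - 2)², so S_0'(5) = 83. On the right, S_1'(5) = b, so b = 83.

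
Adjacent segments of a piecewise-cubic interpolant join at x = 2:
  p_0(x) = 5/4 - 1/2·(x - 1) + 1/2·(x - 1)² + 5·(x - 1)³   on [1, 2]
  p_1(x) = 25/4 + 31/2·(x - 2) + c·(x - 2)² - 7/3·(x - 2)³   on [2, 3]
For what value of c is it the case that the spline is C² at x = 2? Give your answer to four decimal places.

p_0''(x) = 1 + 30·(x - 1), so p_0''(2) = 31. On the right, p_1''(2) = 2c, so c = 31/2.

15.5000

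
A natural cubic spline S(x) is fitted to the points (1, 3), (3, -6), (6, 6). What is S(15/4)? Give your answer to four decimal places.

-5.5102

Let M_i = S''(x_i). Step sizes h_i = 2, 3; slopes of the chords Δ_i = (y_(i+1) - y_i)/h_i = -9/2, 4.
  2·M_0 + 10·M_1 + 3·M_2 = 6(Δ_1 - Δ_0) = 51
Natural end conditions: M_0 = M_2 = 0.
Forward elimination and back-substitution give M_0 = 0, M_1 = 51/10, M_2 = 0.
On [3, 6], S(x) = -6 - 11/10·(x - 3) + 51/20·(x - 3)² - 17/60·(x - 3)³.
With (x - 3) = 3/4: S(15/4) = -7053/1280.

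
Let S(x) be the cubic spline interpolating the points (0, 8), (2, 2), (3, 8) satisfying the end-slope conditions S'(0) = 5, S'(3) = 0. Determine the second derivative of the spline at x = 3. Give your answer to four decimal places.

Put m_i = S'' at the i-th knot. Here h = (2, 1) and Δ = (-3, 6), so the interior equations h_(i-1)·m_(i-1) + 2(h_(i-1)+h_i)·m_i + h_i·m_(i+1) = 6(Δ_i − Δ_(i-1)) read
  2·m_0 + 6·m_1 + 1·m_2 = 6(Δ_1 - Δ_0) = 54
Clamped end conditions give two more equations: 2h_0·m_0 + h_0·m_1 = 6(Δ_0 - S'(0)) = -48 and h_1·m_1 + 2h_1·m_2 = 6(S'(3) - Δ_1) = -36.
Hence m_0 = -68/3, m_1 = 64/3, m_2 = -86/3.

-28.6667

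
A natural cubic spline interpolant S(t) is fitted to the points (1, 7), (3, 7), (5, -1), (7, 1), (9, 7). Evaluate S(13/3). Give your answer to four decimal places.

1.3280

Write M_i for S''(x_i). With h_i = 2, 2, 2, 2 and divided differences Δ_i = 0, -4, 1, 3, the continuity of S' gives the tridiagonal system
  2·M_0 + 8·M_1 + 2·M_2 = 6(Δ_1 - Δ_0) = -24
  2·M_1 + 8·M_2 + 2·M_3 = 6(Δ_2 - Δ_1) = 30
  2·M_2 + 8·M_3 + 2·M_4 = 6(Δ_3 - Δ_2) = 12
Natural end conditions: M_0 = M_4 = 0.
Forward elimination and back-substitution give M_0 = 0, M_1 = -117/28, M_2 = 33/7, M_3 = 9/28, M_4 = 0.
On [3, 5], S(t) = 7 - 39/14·(t - 3) - 117/56·(t - 3)² + 83/112·(t - 3)³.
With (t - 3) = 4/3: S(13/3) = 251/189.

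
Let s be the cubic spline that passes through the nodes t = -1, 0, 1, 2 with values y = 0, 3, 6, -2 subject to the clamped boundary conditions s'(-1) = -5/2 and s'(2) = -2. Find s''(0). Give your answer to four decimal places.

2.3333

With M_i denoting the second derivative at x_i, h_i = 1, 1, 1, and Δ_i = (y_(i+1) − y_i)/h_i = 3, 3, -8:
  1·M_0 + 4·M_1 + 1·M_2 = 6(Δ_1 - Δ_0) = 0
  1·M_1 + 4·M_2 + 1·M_3 = 6(Δ_2 - Δ_1) = -66
Clamped end conditions give two more equations: 2h_0·M_0 + h_0·M_1 = 6(Δ_0 - s'(-1)) = 33 and h_2·M_2 + 2h_2·M_3 = 6(s'(2) - Δ_2) = 36.
Solving the tridiagonal system: M_0 = 46/3, M_1 = 7/3, M_2 = -74/3, M_3 = 91/3.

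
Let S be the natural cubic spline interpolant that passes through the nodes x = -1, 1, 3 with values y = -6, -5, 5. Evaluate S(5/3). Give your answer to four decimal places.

-2.5000

Let M_i = S''(x_i). Step sizes h_i = 2, 2; slopes of the chords Δ_i = (y_(i+1) - y_i)/h_i = 1/2, 5.
  2·M_0 + 8·M_1 + 2·M_2 = 6(Δ_1 - Δ_0) = 27
Natural end conditions: M_0 = M_2 = 0.
Solving the tridiagonal system: M_0 = 0, M_1 = 27/8, M_2 = 0.
On [1, 3], S(x) = -5 + 11/4·(x - 1) + 27/16·(x - 1)² - 9/32·(x - 1)³.
With (x - 1) = 2/3: S(5/3) = -5/2.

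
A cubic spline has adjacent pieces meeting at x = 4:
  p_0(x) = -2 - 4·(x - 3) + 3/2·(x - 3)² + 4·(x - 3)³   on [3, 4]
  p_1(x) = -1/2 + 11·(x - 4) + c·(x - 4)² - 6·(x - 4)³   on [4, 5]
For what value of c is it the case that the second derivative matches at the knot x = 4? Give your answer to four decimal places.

p_0''(x) = 3 + 24·(x - 3), so p_0''(4) = 27. On the right, p_1''(4) = 2c, so c = 27/2.

13.5000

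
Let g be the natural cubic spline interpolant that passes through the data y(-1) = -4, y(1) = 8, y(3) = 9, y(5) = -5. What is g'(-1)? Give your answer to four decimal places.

6.9667

Let M_i = g''(x_i). Step sizes h_i = 2, 2, 2; slopes of the chords Δ_i = (y_(i+1) - y_i)/h_i = 6, 1/2, -7.
  2·M_0 + 8·M_1 + 2·M_2 = 6(Δ_1 - Δ_0) = -33
  2·M_1 + 8·M_2 + 2·M_3 = 6(Δ_2 - Δ_1) = -45
Natural end conditions: M_0 = M_3 = 0.
Forward elimination and back-substitution give M_0 = 0, M_1 = -29/10, M_2 = -49/10, M_3 = 0.
On [-1, 1], g'(x) = b_0 + 2c_0·(x + 1) + 3d_0·(x + 1)² with b_0 = Δ_0 - h_0(2M_0 + M_1)/6 = 209/30, c_0 = M_0/2 = 0, d_0 = (M_1 - M_0)/(6h_0) = -29/120. So g'(-1) = 209/30.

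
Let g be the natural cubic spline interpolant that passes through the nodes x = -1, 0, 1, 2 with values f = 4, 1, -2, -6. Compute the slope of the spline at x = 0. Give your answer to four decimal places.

-2.8667

With σ_i denoting the second derivative at x_i, h_i = 1, 1, 1, and Δ_i = (y_(i+1) − y_i)/h_i = -3, -3, -4:
  1·σ_0 + 4·σ_1 + 1·σ_2 = 6(Δ_1 - Δ_0) = 0
  1·σ_1 + 4·σ_2 + 1·σ_3 = 6(Δ_2 - Δ_1) = -6
Natural end conditions: σ_0 = σ_3 = 0.
Solving: σ_0 = 0, σ_1 = 2/5, σ_2 = -8/5, σ_3 = 0.
On [0, 1], g'(x) = b_1 + 2c_1·x + 3d_1·x² with b_1 = Δ_1 - h_1(2σ_1 + σ_2)/6 = -43/15, c_1 = σ_1/2 = 1/5, d_1 = (σ_2 - σ_1)/(6h_1) = -1/3. So g'(0) = -43/15.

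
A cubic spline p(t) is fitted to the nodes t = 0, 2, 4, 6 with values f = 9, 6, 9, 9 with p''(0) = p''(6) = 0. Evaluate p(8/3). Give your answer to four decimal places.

Put M_i = p'' at the i-th knot. Here h = (2, 2, 2) and Δ = (-3/2, 3/2, 0), so the interior equations h_(i-1)·M_(i-1) + 2(h_(i-1)+h_i)·M_i + h_i·M_(i+1) = 6(Δ_i − Δ_(i-1)) read
  2·M_0 + 8·M_1 + 2·M_2 = 6(Δ_1 - Δ_0) = 18
  2·M_1 + 8·M_2 + 2·M_3 = 6(Δ_2 - Δ_1) = -9
Natural end conditions: M_0 = M_3 = 0.
Solving: M_0 = 0, M_1 = 27/10, M_2 = -9/5, M_3 = 0.
On [2, 4], p(t) = 6 + 3/10·(t - 2) + 27/20·(t - 2)² - 3/8·(t - 2)³.
With (t - 2) = 2/3: p(8/3) = 301/45.

6.6889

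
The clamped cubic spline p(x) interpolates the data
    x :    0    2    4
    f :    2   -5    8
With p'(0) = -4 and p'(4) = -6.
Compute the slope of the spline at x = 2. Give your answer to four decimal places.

With M_i denoting the second derivative at x_i, h_i = 2, 2, and Δ_i = (y_(i+1) − y_i)/h_i = -7/2, 13/2:
  2·M_0 + 8·M_1 + 2·M_2 = 6(Δ_1 - Δ_0) = 60
Clamped end conditions give two more equations: 2h_0·M_0 + h_0·M_1 = 6(Δ_0 - p'(0)) = 3 and h_1·M_1 + 2h_1·M_2 = 6(p'(4) - Δ_1) = -75.
Hence M_0 = -29/4, M_1 = 16, M_2 = -107/4.
On [2, 4], p'(x) = b_1 + 2c_1·(x - 2) + 3d_1·(x - 2)² with b_1 = Δ_1 - h_1(2M_1 + M_2)/6 = 19/4, c_1 = M_1/2 = 8, d_1 = (M_2 - M_1)/(6h_1) = -57/16. So p'(2) = 19/4.

4.7500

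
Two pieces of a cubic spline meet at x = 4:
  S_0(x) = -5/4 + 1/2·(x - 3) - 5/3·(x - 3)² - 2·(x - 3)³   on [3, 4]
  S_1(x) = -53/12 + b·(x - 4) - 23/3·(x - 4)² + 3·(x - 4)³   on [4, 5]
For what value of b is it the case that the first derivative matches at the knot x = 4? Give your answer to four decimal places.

-8.8333

S_0'(x) = 1/2 - 10/3·(x - 3) - 6·(x - 3)², so S_0'(4) = -53/6. On the right, S_1'(4) = b, so b = -53/6.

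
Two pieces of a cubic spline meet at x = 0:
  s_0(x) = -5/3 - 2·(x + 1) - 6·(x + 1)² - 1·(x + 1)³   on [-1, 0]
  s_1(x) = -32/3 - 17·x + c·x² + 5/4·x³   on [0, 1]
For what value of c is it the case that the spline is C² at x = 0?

-9

s_0''(x) = -12 - 6·(x + 1), so s_0''(0) = -18. On the right, s_1''(0) = 2c, so c = -9.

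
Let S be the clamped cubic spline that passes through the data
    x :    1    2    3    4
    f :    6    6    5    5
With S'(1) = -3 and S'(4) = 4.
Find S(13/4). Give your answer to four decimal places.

4.5500

Put M_i = S'' at the i-th knot. Here h = (1, 1, 1) and Δ = (0, -1, 0), so the interior equations h_(i-1)·M_(i-1) + 2(h_(i-1)+h_i)·M_i + h_i·M_(i+1) = 6(Δ_i − Δ_(i-1)) read
  1·M_0 + 4·M_1 + 1·M_2 = 6(Δ_1 - Δ_0) = -6
  1·M_1 + 4·M_2 + 1·M_3 = 6(Δ_2 - Δ_1) = 6
Clamped end conditions give two more equations: 2h_0·M_0 + h_0·M_1 = 6(Δ_0 - S'(1)) = 18 and h_2·M_2 + 2h_2·M_3 = 6(S'(4) - Δ_2) = 24.
Hence M_0 = 166/15, M_1 = -62/15, M_2 = -8/15, M_3 = 184/15.
On [3, 4], S(x) = 5 - 28/15·(x - 3) - 4/15·(x - 3)² + 32/15·(x - 3)³.
With (x - 3) = 1/4: S(13/4) = 91/20.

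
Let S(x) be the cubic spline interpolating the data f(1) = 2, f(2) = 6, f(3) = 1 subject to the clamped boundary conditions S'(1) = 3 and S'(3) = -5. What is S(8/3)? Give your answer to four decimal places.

Let M_i = S''(x_i). Step sizes h_i = 1, 1; slopes of the chords Δ_i = (y_(i+1) - y_i)/h_i = 4, -5.
  1·M_0 + 4·M_1 + 1·M_2 = 6(Δ_1 - Δ_0) = -54
Clamped end conditions give two more equations: 2h_0·M_0 + h_0·M_1 = 6(Δ_0 - S'(1)) = 6 and h_1·M_1 + 2h_1·M_2 = 6(S'(3) - Δ_1) = 0.
Forward elimination and back-substitution give M_0 = 25/2, M_1 = -19, M_2 = 19/2.
On [2, 3], S(x) = 6 - 1/4·(x - 2) - 19/2·(x - 2)² + 19/4·(x - 2)³.
With (x - 2) = 2/3: S(8/3) = 163/54.

3.0185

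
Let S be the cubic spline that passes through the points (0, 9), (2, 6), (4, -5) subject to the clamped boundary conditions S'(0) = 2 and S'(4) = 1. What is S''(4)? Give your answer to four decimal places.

12.5000

Put M_i = S'' at the i-th knot. Here h = (2, 2) and Δ = (-3/2, -11/2), so the interior equations h_(i-1)·M_(i-1) + 2(h_(i-1)+h_i)·M_i + h_i·M_(i+1) = 6(Δ_i − Δ_(i-1)) read
  2·M_0 + 8·M_1 + 2·M_2 = 6(Δ_1 - Δ_0) = -24
Clamped end conditions give two more equations: 2h_0·M_0 + h_0·M_1 = 6(Δ_0 - S'(0)) = -21 and h_1·M_1 + 2h_1·M_2 = 6(S'(4) - Δ_1) = 39.
Hence M_0 = -5/2, M_1 = -11/2, M_2 = 25/2.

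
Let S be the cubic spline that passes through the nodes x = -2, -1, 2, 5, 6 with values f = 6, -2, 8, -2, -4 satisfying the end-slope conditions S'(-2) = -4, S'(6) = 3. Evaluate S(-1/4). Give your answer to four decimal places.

-3.6350

Write M_i for S''(x_i). With h_i = 1, 3, 3, 1 and divided differences Δ_i = -8, 10/3, -10/3, -2, the continuity of S' gives the tridiagonal system
  1·M_0 + 8·M_1 + 3·M_2 = 6(Δ_1 - Δ_0) = 68
  3·M_1 + 12·M_2 + 3·M_3 = 6(Δ_2 - Δ_1) = -40
  3·M_2 + 8·M_3 + 1·M_4 = 6(Δ_3 - Δ_2) = 8
Clamped end conditions give two more equations: 2h_0·M_0 + h_0·M_1 = 6(Δ_0 - S'(-2)) = -24 and h_3·M_3 + 2h_3·M_4 = 6(S'(6) - Δ_3) = 30.
Solving the tridiagonal system: M_0 = -751/40, M_1 = 271/20, M_2 = -173/24, M_3 = 39/20, M_4 = 561/40.
On [-1, 2], S(x) = -2 - 529/80·(x + 1) + 271/40·(x + 1)² - 2491/2160·(x + 1)³.
With (x + 1) = 3/4: S(-1/4) = -18611/5120.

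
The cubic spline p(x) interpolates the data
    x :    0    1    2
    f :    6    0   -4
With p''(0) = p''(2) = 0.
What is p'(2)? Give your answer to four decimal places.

With M_i denoting the second derivative at x_i, h_i = 1, 1, and Δ_i = (y_(i+1) − y_i)/h_i = -6, -4:
  1·M_0 + 4·M_1 + 1·M_2 = 6(Δ_1 - Δ_0) = 12
Natural end conditions: M_0 = M_2 = 0.
Forward elimination and back-substitution give M_0 = 0, M_1 = 3, M_2 = 0.
On [1, 2], p'(x) = b_1 + 2c_1·(x - 1) + 3d_1·(x - 1)² with b_1 = Δ_1 - h_1(2M_1 + M_2)/6 = -5, c_1 = M_1/2 = 3/2, d_1 = (M_2 - M_1)/(6h_1) = -1/2. So p'(2) = -7/2.

-3.5000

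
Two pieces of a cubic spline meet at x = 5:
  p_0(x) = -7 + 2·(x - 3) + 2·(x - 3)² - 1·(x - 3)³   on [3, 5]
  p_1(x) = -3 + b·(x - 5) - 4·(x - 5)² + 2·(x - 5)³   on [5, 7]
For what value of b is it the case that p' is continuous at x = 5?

p_0'(x) = 2 + 4·(x - 3) - 3·(x - 3)², so p_0'(5) = -2. On the right, p_1'(5) = b, so b = -2.

-2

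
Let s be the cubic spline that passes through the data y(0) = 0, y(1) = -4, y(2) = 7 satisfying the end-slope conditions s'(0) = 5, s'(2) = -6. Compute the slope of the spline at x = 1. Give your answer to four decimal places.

Let σ_i = s''(x_i). Step sizes h_i = 1, 1; slopes of the chords Δ_i = (y_(i+1) - y_i)/h_i = -4, 11.
  1·σ_0 + 4·σ_1 + 1·σ_2 = 6(Δ_1 - Δ_0) = 90
Clamped end conditions give two more equations: 2h_0·σ_0 + h_0·σ_1 = 6(Δ_0 - s'(0)) = -54 and h_1·σ_1 + 2h_1·σ_2 = 6(s'(2) - Δ_1) = -102.
Solving: σ_0 = -55, σ_1 = 56, σ_2 = -79.
On [1, 2], s'(x) = b_1 + 2c_1·(x - 1) + 3d_1·(x - 1)² with b_1 = Δ_1 - h_1(2σ_1 + σ_2)/6 = 11/2, c_1 = σ_1/2 = 28, d_1 = (σ_2 - σ_1)/(6h_1) = -45/2. So s'(1) = 11/2.

5.5000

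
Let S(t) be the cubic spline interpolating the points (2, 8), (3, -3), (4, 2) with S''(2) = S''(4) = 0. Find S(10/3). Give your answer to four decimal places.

-2.8148

Write M_i for S''(x_i). With h_i = 1, 1 and divided differences Δ_i = -11, 5, the continuity of S' gives the tridiagonal system
  1·M_0 + 4·M_1 + 1·M_2 = 6(Δ_1 - Δ_0) = 96
Natural end conditions: M_0 = M_2 = 0.
Solving: M_0 = 0, M_1 = 24, M_2 = 0.
On [3, 4], S(t) = -3 - 3·(t - 3) + 12·(t - 3)² - 4·(t - 3)³.
With (t - 3) = 1/3: S(10/3) = -76/27.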